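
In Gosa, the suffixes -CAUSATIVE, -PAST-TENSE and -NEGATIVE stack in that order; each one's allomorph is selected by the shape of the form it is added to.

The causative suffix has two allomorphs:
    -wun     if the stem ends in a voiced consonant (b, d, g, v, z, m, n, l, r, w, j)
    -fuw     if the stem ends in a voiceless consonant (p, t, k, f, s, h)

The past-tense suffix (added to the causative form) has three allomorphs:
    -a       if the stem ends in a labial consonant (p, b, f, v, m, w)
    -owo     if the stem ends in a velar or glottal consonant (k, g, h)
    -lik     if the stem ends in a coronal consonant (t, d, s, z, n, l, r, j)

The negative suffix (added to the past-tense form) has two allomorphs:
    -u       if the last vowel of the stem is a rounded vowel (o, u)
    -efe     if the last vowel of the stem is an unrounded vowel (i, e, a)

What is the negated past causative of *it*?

*it*: final consonant = /t/, voiceless → -fuw → *itfuw*.
The causative form *itfuw* — final consonant /w/ (labial) → -a → *itfuwa*.
The past-tense form *itfuwa*: last vowel = /a/, an unrounded vowel → -efe → *itfuwaefe*.

itfuwaefe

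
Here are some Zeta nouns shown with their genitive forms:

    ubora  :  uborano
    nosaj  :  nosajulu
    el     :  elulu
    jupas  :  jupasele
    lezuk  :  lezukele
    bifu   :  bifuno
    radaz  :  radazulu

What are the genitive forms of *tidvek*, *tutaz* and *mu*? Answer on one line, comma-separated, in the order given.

tidvekele, tutazulu, muno

Looking at the final sound of each stem: -ele when the stem ends in a voiceless consonant (*jupas*, *lezuk*); -ulu when the stem ends in a voiced consonant (*nosaj*, *el*, *radaz*); -no when the stem ends in a vowel (*ubora*, *bifu*).
*tidvek*: final sound = /k/, a voiceless consonant → -ele → *tidvekele*.
The final sound of *tutaz* is /z/, which is a voiced consonant, so the suffix is -ulu, giving *tutazulu*.
*mu* — final sound /u/ (a vowel) → -no → *muno*.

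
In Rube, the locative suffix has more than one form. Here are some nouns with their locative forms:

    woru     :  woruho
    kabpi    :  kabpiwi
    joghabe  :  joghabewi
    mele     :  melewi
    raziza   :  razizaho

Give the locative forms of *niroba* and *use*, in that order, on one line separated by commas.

nirobaho, usewi

The suffix is conditioned by the last vowel: -wi when the last vowel of the stem is a front vowel (*kabpi*, *joghabe*, *mele*); -ho when the last vowel of the stem is a back vowel (*woru*, *raziza*).
*niroba* — last vowel /a/ (a back vowel) → -ho → *nirobaho*.
Since the last vowel of *use* is /e/ (a front vowel), it takes -wi, giving *usewi*.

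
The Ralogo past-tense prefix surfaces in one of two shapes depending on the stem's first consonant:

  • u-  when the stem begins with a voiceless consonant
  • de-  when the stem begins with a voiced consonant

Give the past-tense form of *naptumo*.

denaptumo

*naptumo*: first consonant = /n/, voiced → de- → *denaptumo*.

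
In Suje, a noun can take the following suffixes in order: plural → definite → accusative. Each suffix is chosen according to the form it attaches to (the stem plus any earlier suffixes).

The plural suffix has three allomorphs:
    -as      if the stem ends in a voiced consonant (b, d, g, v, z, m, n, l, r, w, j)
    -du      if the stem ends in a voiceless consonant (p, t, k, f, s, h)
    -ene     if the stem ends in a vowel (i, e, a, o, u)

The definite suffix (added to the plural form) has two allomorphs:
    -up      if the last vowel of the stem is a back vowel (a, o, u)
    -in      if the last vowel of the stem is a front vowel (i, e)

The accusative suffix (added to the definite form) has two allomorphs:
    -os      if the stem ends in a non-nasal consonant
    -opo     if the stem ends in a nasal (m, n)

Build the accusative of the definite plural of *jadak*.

The final sound of *jadak* is /k/, which is a voiceless consonant, so the plural suffix is -du, giving *jadakdu*.
Since the last vowel of the plural form *jadakdu* is /u/ (a back vowel), it takes -up, giving *jadakduup*.
Since the final consonant of the definite form *jadakduup* is /p/ (non-nasal), it takes -os, giving *jadakduupos*.

jadakduupos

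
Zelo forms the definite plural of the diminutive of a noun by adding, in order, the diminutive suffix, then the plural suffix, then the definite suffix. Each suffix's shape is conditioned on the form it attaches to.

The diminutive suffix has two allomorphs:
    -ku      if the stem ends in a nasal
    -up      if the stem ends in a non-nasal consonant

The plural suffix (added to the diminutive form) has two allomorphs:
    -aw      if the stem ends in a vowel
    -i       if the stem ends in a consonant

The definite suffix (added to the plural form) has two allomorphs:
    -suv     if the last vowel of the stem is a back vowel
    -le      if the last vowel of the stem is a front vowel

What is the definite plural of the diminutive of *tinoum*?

tinoumkuawsuv

*tinoum*: final consonant = /m/, a nasal → -ku → *tinoumku*.
Since the final sound of the diminutive form *tinoumku* is /u/ (a vowel), it takes -aw, giving *tinoumkuaw*.
The plural form *tinoumkuaw*: last vowel = /a/, a back vowel → -suv → *tinoumkuawsuv*.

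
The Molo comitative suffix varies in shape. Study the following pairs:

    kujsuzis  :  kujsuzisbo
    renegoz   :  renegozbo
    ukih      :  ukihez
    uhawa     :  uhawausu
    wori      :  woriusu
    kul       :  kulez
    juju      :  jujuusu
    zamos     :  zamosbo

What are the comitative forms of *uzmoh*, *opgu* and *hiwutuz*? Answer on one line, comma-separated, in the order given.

uzmohez, opguusu, hiwutuzbo

The pattern is sibilance of the final sound: -bo when the stem ends in a sibilant (*kujsuzis*, *renegoz*, *zamos*); -ez when the stem ends in a non-sibilant consonant (*ukih*, *kul*); -usu when the stem ends in a vowel (*uhawa*, *wori*, *juju*).
Since the final sound of *uzmoh* is /h/ (a non-sibilant consonant), it takes -ez, giving *uzmohez*.
*opgu* — final sound /u/ (a vowel) → -usu → *opguusu*.
Since the final sound of *hiwutuz* is /z/ (a sibilant), it takes -bo, giving *hiwutuzbo*.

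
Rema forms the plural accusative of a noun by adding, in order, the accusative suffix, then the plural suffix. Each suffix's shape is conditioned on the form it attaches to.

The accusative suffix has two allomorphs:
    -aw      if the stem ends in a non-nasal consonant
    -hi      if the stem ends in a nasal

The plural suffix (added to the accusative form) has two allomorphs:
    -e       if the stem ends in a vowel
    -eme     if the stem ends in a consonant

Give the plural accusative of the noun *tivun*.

Since the final consonant of *tivun* is /n/ (a nasal), it takes -hi, giving *tivunhi*.
Since the final sound of the accusative form *tivunhi* is /i/ (a vowel), it takes -e, giving *tivunhie*.

tivunhie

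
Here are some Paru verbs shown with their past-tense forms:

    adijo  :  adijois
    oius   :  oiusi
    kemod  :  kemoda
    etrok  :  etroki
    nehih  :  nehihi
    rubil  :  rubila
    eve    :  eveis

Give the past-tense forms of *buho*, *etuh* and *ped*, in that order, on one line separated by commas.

buhois, etuhi, peda

The pattern is voicing of the final sound: -i when the stem ends in a voiceless consonant (*oius*, *etrok*, *nehih*); -a when the stem ends in a voiced consonant (*kemod*, *rubil*); -is when the stem ends in a vowel (*adijo*, *eve*).
Since the final sound of *buho* is /o/ (a vowel), it takes -is, giving *buhois*.
*etuh*: final sound = /h/, a voiceless consonant → -i → *etuhi*.
The final sound of *ped* is /d/, which is a voiced consonant, so the suffix is -a, giving *peda*.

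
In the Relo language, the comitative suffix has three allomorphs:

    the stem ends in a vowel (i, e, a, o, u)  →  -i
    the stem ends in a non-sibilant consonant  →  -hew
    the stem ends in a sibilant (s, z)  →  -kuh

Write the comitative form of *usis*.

usiskuh

*usis*: final sound = /s/, a sibilant → -kuh → *usiskuh*.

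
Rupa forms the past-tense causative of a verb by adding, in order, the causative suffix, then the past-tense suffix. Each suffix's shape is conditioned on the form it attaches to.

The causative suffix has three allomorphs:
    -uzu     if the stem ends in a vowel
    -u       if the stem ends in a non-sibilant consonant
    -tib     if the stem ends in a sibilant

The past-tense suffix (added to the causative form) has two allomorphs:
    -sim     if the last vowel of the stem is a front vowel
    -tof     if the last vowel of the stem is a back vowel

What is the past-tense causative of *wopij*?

wopijutof

*wopij* — final sound /j/ (a non-sibilant consonant) → -u → *wopiju*.
The causative form *wopiju* — last vowel /u/ (a back vowel) → -tof → *wopijutof*.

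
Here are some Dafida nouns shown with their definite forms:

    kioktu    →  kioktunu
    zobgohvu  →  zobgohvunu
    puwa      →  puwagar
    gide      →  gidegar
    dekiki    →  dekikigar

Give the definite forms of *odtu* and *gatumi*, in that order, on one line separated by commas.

The pattern is rounding harmony: -nu when the last vowel of the stem is a rounded vowel (*kioktu*, *zobgohvu*); -gar when the last vowel of the stem is an unrounded vowel (*puwa*, *gide*, *dekiki*).
Since the last vowel of *odtu* is /u/ (a rounded vowel), it takes -nu, giving *odtunu*.
*gatumi*: last vowel = /i/, an unrounded vowel → -gar → *gatumigar*.

odtunu, gatumigar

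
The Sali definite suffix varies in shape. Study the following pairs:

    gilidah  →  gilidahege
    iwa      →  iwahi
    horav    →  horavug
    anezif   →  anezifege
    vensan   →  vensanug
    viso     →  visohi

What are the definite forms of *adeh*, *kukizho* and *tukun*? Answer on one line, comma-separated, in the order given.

Looking at the final sound of each stem: -ege when the stem ends in a voiceless consonant (*gilidah*, *anezif*); -ug when the stem ends in a voiced consonant (*horav*, *vensan*); -hi when the stem ends in a vowel (*iwa*, *viso*).
*adeh* — final sound /h/ (a voiceless consonant) → -ege → *adehege*.
The final sound of *kukizho* is /o/, which is a vowel, so the suffix is -hi, giving *kukizhohi*.
*tukun* — final sound /n/ (a voiced consonant) → -ug → *tukunug*.

adehege, kukizhohi, tukunug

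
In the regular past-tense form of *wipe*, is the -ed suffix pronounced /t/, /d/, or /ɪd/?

The stem *wipe* ends in a voiceless consonant other than /t/.
The -ed suffix is realized as /ɪd/ after /t, d/; as /t/ after other voiceless consonants; and as /d/ after other voiced sounds.
So -ed on *wipe* is pronounced /t/.

/t/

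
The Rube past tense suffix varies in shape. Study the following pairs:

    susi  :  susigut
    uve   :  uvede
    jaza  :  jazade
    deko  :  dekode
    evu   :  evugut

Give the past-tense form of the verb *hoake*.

hoakede

Looking at the last vowel of each stem: -gut when the last vowel of the stem is a high vowel (*susi*, *evu*); -de when the last vowel of the stem is a non-high vowel (*uve*, *jaza*, *deko*).
Since the last vowel of *hoake* is /e/ (a non-high vowel), it takes -de, giving *hoakede*.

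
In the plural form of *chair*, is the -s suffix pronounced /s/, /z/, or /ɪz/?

/z/

The stem *chair* ends in a voiced non-sibilant sound.
The plural suffix surfaces as /ɪz/ after sibilants, /s/ after other voiceless consonants, and /z/ after other voiced sounds.
So the plural -s on *chair* is pronounced /z/.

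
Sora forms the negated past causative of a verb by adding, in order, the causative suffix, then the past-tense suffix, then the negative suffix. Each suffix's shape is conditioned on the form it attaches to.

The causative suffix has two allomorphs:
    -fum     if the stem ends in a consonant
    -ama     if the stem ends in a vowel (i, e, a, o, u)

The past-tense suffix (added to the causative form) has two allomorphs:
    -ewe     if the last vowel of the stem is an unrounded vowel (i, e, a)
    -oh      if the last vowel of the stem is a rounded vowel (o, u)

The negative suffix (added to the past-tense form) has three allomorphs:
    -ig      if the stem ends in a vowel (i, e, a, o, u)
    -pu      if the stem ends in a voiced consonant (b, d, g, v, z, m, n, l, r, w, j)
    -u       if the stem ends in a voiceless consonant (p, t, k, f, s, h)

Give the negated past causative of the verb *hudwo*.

Since the final sound of *hudwo* is /o/ (a vowel), it takes -ama, giving *hudwoama*.
The causative form *hudwoama* — last vowel /a/ (an unrounded vowel) → -ewe → *hudwoamaewe*.
The past-tense form *hudwoamaewe* — final sound /e/ (a vowel) → -ig → *hudwoamaeweig*.

hudwoamaeweig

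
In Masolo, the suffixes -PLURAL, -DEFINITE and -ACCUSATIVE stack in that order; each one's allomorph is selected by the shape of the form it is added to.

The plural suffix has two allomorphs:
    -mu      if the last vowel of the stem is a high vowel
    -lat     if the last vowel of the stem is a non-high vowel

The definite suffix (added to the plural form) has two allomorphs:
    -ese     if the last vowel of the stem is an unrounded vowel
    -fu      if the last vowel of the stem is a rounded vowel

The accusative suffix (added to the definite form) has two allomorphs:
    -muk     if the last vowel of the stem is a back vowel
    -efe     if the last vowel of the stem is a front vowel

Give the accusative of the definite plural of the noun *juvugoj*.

juvugojlateseefe

Since the last vowel of *juvugoj* is /o/ (a non-high vowel), it takes -lat, giving *juvugojlat*.
The last vowel of the plural form *juvugojlat* is /a/, which is an unrounded vowel, so the definite suffix is -ese, giving *juvugojlatese*.
Since the last vowel of the definite form *juvugojlatese* is /e/ (a front vowel), it takes -efe, giving *juvugojlateseefe*.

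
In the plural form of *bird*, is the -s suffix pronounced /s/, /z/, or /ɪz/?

The stem *bird* ends in a voiced non-sibilant sound.
The plural suffix surfaces as /ɪz/ after sibilants, /s/ after other voiceless consonants, and /z/ after other voiced sounds.
So the plural -s on *bird* is pronounced /z/.

/z/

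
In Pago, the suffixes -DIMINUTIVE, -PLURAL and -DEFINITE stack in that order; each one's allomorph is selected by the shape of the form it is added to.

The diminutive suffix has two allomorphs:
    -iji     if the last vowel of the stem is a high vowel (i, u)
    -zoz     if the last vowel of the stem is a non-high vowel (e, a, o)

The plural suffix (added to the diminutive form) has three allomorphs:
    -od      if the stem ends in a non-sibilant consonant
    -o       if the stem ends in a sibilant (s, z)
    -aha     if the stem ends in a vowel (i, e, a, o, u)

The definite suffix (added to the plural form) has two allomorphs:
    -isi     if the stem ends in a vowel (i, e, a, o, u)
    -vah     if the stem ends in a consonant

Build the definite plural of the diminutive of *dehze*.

dehzezozoisi

Since the last vowel of *dehze* is /e/ (a non-high vowel), it takes -zoz, giving *dehzezoz*.
The diminutive form *dehzezoz*: final sound = /z/, a sibilant → -o → *dehzezozo*.
The plural form *dehzezozo*: final sound = /o/, a vowel → -isi → *dehzezozoisi*.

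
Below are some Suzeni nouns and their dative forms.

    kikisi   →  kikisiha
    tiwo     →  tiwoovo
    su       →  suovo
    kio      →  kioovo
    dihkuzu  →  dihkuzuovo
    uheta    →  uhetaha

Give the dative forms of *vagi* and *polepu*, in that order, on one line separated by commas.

vagiha, polepuovo

Looking at the last vowel of each stem: -ovo when the last vowel of the stem is a rounded vowel (*tiwo*, *su*, *kio*, *dihkuzu*); -ha when the last vowel of the stem is an unrounded vowel (*kikisi*, *uheta*).
The last vowel of *vagi* is /i/, which is an unrounded vowel, so the suffix is -ha, giving *vagiha*.
*polepu*: last vowel = /u/, a rounded vowel → -ovo → *polepuovo*.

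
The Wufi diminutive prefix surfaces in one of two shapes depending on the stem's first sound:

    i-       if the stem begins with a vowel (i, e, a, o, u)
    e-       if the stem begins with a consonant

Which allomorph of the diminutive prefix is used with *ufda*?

*ufda* — first sound /u/ (a vowel) → i-.

i-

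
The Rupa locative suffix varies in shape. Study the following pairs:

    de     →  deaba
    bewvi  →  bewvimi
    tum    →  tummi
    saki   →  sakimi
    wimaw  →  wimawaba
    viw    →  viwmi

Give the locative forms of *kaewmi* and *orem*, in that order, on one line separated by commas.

kaewmimi, oremaba

Looking at the last vowel of each stem: -mi when the last vowel of the stem is a high vowel (*bewvi*, *tum*, *saki*, *viw*); -aba when the last vowel of the stem is a non-high vowel (*de*, *wimaw*).
Since the last vowel of *kaewmi* is /i/ (a high vowel), it takes -mi, giving *kaewmimi*.
The last vowel of *orem* is /e/, which is a non-high vowel, so the suffix is -aba, giving *oremaba*.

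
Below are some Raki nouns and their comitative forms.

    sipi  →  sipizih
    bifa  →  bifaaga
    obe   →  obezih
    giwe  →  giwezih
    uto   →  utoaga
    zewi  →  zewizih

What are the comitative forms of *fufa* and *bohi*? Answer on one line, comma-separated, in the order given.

fufaaga, bohizih

Looking at the last vowel of each stem: -zih when the last vowel of the stem is a front vowel (*sipi*, *obe*, *giwe*, *zewi*); -aga when the last vowel of the stem is a back vowel (*bifa*, *uto*).
The last vowel of *fufa* is /a/, which is a back vowel, so the suffix is -aga, giving *fufaaga*.
The last vowel of *bohi* is /i/, which is a front vowel, so the suffix is -zih, giving *bohizih*.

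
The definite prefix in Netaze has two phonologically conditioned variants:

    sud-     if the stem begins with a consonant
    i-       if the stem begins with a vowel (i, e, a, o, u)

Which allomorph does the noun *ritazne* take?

sud-

*ritazne* — first sound /r/ (a consonant) → sud-.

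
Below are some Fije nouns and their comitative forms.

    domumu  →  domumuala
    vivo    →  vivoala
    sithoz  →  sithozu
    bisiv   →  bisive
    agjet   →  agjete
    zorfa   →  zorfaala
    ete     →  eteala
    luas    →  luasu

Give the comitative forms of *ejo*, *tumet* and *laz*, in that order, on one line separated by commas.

ejoala, tumete, lazu

The pattern is sibilance of the final sound: -u when the stem ends in a sibilant (*sithoz*, *luas*); -e when the stem ends in a non-sibilant consonant (*bisiv*, *agjet*); -ala when the stem ends in a vowel (*domumu*, *vivo*, *zorfa*, *ete*).
The final sound of *ejo* is /o/, which is a vowel, so the suffix is -ala, giving *ejoala*.
*tumet* — final sound /t/ (a non-sibilant consonant) → -e → *tumete*.
The final sound of *laz* is /z/, which is a sibilant, so the suffix is -u, giving *lazu*.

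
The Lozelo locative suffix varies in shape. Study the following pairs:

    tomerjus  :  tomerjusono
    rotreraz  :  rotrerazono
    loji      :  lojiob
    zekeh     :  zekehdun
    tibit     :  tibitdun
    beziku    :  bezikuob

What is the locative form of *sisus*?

The suffix is conditioned by the final sound: -ono when the stem ends in a sibilant (*tomerjus*, *rotreraz*); -dun when the stem ends in a non-sibilant consonant (*zekeh*, *tibit*); -ob when the stem ends in a vowel (*loji*, *beziku*).
*sisus* — final sound /s/ (a sibilant) → -ono → *sisusono*.

sisusono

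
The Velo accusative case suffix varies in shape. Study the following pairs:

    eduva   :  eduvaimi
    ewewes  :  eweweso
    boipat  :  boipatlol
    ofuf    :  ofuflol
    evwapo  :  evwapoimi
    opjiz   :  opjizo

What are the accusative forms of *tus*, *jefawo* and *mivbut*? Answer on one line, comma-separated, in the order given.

The pattern is sibilance of the final sound: -o when the stem ends in a sibilant (*ewewes*, *opjiz*); -lol when the stem ends in a non-sibilant consonant (*boipat*, *ofuf*); -imi when the stem ends in a vowel (*eduva*, *evwapo*).
*tus* — final sound /s/ (a sibilant) → -o → *tuso*.
*jefawo*: final sound = /o/, a vowel → -imi → *jefawoimi*.
*mivbut* — final sound /t/ (a non-sibilant consonant) → -lol → *mivbutlol*.

tuso, jefawoimi, mivbutlol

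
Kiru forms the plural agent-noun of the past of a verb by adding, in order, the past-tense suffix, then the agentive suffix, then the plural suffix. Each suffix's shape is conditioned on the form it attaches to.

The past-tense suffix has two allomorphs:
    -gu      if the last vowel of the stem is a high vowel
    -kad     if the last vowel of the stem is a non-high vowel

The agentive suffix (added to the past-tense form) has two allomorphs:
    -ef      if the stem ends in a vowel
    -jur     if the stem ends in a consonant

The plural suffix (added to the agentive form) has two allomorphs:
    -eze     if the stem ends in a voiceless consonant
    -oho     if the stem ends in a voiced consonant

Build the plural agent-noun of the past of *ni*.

niguefeze

Since the last vowel of *ni* is /i/ (a high vowel), it takes -gu, giving *nigu*.
The final sound of the past-tense form *nigu* is /u/, which is a vowel, so the agentive suffix is -ef, giving *niguef*.
The agentive form *niguef* — final consonant /f/ (voiceless) → -eze → *niguefeze*.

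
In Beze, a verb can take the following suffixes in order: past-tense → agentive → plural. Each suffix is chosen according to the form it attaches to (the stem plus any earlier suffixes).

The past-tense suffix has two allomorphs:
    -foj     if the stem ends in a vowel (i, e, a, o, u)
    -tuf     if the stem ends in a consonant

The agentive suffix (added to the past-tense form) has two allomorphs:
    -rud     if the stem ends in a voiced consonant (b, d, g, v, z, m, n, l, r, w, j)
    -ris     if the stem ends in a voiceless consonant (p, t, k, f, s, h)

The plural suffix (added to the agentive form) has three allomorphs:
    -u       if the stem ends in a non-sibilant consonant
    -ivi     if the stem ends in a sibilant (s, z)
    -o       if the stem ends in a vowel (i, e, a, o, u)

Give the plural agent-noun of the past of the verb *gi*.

*gi* — final sound /i/ (a vowel) → -foj → *gifoj*.
Since the final consonant of the past-tense form *gifoj* is /j/ (voiced), it takes -rud, giving *gifojrud*.
The agentive form *gifojrud*: final sound = /d/, a non-sibilant consonant → -u → *gifojrudu*.

gifojrudu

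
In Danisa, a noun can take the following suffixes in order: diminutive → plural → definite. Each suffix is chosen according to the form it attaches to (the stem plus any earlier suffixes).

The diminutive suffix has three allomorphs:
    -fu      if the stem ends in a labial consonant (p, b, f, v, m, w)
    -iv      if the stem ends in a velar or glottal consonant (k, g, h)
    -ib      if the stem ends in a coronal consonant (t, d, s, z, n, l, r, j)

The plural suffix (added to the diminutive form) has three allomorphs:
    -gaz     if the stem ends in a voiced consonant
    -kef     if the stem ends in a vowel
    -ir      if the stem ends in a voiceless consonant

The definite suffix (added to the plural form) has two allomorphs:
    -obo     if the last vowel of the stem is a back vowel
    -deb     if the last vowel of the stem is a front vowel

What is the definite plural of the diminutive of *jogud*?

*jogud*: final consonant = /d/, coronal → -ib → *jogudib*.
The diminutive form *jogudib*: final sound = /b/, a voiced consonant → -gaz → *jogudibgaz*.
The plural form *jogudibgaz* — last vowel /a/ (a back vowel) → -obo → *jogudibgazobo*.

jogudibgazobo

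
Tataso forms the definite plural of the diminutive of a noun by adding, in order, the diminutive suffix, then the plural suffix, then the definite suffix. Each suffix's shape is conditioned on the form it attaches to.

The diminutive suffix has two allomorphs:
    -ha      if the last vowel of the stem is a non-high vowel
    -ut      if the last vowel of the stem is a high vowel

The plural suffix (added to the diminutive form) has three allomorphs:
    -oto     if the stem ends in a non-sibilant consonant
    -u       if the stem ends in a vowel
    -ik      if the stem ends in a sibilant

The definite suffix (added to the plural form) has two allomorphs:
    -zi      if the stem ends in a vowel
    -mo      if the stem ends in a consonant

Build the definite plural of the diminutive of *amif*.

amifutotozi

*amif*: last vowel = /i/, a high vowel → -ut → *amifut*.
Since the final sound of the diminutive form *amifut* is /t/ (a non-sibilant consonant), it takes -oto, giving *amifutoto*.
Since the final sound of the plural form *amifutoto* is /o/ (a vowel), it takes -zi, giving *amifutotozi*.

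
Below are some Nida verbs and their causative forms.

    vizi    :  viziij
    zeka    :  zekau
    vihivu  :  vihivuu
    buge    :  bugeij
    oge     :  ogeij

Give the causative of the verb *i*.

The pattern is front/back vowel harmony: -ij when the last vowel of the stem is a front vowel (*vizi*, *buge*, *oge*); -u when the last vowel of the stem is a back vowel (*zeka*, *vihivu*).
*i* — last vowel /i/ (a front vowel) → -ij → *iij*.

iij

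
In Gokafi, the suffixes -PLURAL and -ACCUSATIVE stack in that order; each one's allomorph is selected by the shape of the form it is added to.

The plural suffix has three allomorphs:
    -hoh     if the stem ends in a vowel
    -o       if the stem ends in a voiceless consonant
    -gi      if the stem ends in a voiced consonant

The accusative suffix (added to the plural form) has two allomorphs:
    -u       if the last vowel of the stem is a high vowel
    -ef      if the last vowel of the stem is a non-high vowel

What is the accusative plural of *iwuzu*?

iwuzuhohef

*iwuzu* — final sound /u/ (a vowel) → -hoh → *iwuzuhoh*.
Since the last vowel of the plural form *iwuzuhoh* is /o/ (a non-high vowel), it takes -ef, giving *iwuzuhohef*.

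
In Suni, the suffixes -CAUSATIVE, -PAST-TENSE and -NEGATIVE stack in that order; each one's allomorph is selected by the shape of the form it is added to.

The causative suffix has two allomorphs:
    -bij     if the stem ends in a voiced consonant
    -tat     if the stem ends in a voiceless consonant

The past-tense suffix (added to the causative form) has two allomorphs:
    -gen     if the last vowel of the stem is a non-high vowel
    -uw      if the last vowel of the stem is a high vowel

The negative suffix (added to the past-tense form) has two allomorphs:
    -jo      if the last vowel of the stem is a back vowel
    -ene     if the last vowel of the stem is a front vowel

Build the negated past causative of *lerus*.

*lerus*: final consonant = /s/, voiceless → -tat → *lerustat*.
The causative form *lerustat* — last vowel /a/ (a non-high vowel) → -gen → *lerustatgen*.
The last vowel of the past-tense form *lerustatgen* is /e/, which is a front vowel, so the negative suffix is -ene, giving *lerustatgenene*.

lerustatgenene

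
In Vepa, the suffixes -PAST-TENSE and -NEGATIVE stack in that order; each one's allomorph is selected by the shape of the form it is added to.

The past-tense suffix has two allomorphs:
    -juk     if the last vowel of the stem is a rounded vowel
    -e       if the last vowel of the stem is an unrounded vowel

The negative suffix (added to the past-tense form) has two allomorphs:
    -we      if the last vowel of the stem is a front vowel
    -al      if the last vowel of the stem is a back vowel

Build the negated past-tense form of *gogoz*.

gogozjukal

Since the last vowel of *gogoz* is /o/ (a rounded vowel), it takes -juk, giving *gogozjuk*.
The last vowel of the past-tense form *gogozjuk* is /u/, which is a back vowel, so the negative suffix is -al, giving *gogozjukal*.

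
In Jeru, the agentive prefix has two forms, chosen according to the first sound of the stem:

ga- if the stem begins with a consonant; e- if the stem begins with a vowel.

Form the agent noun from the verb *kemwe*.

gakemwe

*kemwe* — first sound /k/ (a consonant) → ga- → *gakemwe*.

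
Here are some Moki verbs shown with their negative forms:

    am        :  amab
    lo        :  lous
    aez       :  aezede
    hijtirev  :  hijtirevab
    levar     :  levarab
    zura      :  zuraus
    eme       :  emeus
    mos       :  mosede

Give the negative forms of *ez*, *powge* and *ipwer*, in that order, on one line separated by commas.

Looking at the final sound of each stem: -ede when the stem ends in a sibilant (*aez*, *mos*); -ab when the stem ends in a non-sibilant consonant (*am*, *hijtirev*, *levar*); -us when the stem ends in a vowel (*lo*, *zura*, *eme*).
*ez*: final sound = /z/, a sibilant → -ede → *ezede*.
*powge*: final sound = /e/, a vowel → -us → *powgeus*.
*ipwer*: final sound = /r/, a non-sibilant consonant → -ab → *ipwerab*.

ezede, powgeus, ipwerab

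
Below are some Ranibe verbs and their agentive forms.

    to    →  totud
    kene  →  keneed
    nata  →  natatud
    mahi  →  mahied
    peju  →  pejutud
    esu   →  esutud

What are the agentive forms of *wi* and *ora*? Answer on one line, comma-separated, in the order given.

wied, oratud

Looking at the last vowel of each stem: -ed when the last vowel of the stem is a front vowel (*kene*, *mahi*); -tud when the last vowel of the stem is a back vowel (*to*, *nata*, *peju*, *esu*).
*wi* — last vowel /i/ (a front vowel) → -ed → *wied*.
The last vowel of *ora* is /a/, which is a back vowel, so the suffix is -tud, giving *oratud*.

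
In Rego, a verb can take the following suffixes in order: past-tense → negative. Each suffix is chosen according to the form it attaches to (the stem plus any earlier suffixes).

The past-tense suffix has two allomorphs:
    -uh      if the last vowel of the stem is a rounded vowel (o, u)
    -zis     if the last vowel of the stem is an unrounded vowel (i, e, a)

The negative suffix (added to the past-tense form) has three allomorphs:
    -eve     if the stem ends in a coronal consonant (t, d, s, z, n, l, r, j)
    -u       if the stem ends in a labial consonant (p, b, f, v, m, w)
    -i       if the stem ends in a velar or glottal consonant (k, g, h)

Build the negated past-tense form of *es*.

*es*: last vowel = /e/, an unrounded vowel → -zis → *eszis*.
Since the final consonant of the past-tense form *eszis* is /s/ (coronal), it takes -eve, giving *esziseve*.

esziseve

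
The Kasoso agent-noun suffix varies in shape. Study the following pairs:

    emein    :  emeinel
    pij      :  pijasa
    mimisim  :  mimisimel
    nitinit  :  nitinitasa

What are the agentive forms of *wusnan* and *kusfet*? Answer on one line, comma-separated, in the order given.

The suffix is conditioned by the final consonant: -el when the stem ends in a nasal (*emein*, *mimisim*); -asa when the stem ends in a non-nasal consonant (*pij*, *nitinit*).
*wusnan* — final consonant /n/ (a nasal) → -el → *wusnanel*.
*kusfet* — final consonant /t/ (non-nasal) → -asa → *kusfetasa*.

wusnanel, kusfetasa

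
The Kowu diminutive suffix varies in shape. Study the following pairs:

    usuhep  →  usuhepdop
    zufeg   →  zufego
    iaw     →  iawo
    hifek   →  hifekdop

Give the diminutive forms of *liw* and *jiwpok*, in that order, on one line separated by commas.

liwo, jiwpokdop

The alternation tracks the final consonant of the stem — -dop when the stem ends in a voiceless consonant (*usuhep*, *hifek*); -o when the stem ends in a voiced consonant (*zufeg*, *iaw*).
*liw* — final consonant /w/ (voiced) → -o → *liwo*.
Since the final consonant of *jiwpok* is /k/ (voiceless), it takes -dop, giving *jiwpokdop*.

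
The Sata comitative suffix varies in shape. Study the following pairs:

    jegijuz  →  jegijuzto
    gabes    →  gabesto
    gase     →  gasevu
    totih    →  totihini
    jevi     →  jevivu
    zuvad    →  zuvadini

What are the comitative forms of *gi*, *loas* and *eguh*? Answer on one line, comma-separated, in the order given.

The suffix is conditioned by the final sound: -to when the stem ends in a sibilant (*jegijuz*, *gabes*); -ini when the stem ends in a non-sibilant consonant (*totih*, *zuvad*); -vu when the stem ends in a vowel (*gase*, *jevi*).
The final sound of *gi* is /i/, which is a vowel, so the suffix is -vu, giving *givu*.
Since the final sound of *loas* is /s/ (a sibilant), it takes -to, giving *loasto*.
*eguh* — final sound /h/ (a non-sibilant consonant) → -ini → *eguhini*.

givu, loasto, eguhini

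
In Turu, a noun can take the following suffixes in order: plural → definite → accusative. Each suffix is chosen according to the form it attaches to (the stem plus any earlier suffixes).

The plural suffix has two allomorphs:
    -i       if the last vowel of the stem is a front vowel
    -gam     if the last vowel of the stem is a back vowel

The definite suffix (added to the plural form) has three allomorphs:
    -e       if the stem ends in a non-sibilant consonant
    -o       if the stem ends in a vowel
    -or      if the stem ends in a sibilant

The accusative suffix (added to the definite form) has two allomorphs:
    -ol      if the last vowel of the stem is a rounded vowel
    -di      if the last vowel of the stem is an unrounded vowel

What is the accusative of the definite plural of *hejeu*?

*hejeu* — last vowel /u/ (a back vowel) → -gam → *hejeugam*.
The plural form *hejeugam* — final sound /m/ (a non-sibilant consonant) → -e → *hejeugame*.
The definite form *hejeugame*: last vowel = /e/, an unrounded vowel → -di → *hejeugamedi*.

hejeugamedi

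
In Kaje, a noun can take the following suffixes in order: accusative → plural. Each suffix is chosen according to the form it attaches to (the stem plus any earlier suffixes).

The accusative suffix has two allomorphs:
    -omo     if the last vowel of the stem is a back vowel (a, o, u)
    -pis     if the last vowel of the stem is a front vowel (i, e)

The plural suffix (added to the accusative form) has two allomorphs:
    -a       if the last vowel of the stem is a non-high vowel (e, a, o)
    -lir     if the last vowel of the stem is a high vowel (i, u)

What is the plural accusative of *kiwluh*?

*kiwluh* — last vowel /u/ (a back vowel) → -omo → *kiwluhomo*.
The accusative form *kiwluhomo* — last vowel /o/ (a non-high vowel) → -a → *kiwluhomoa*.

kiwluhomoa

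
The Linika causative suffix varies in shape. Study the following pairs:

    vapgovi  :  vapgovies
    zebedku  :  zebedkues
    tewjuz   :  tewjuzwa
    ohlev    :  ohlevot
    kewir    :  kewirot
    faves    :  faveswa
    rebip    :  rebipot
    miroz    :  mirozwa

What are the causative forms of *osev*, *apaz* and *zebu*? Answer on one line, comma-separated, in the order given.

osevot, apazwa, zebues

The alternation tracks the final sound of the stem — -wa when the stem ends in a sibilant (*tewjuz*, *faves*, *miroz*); -ot when the stem ends in a non-sibilant consonant (*ohlev*, *kewir*, *rebip*); -es when the stem ends in a vowel (*vapgovi*, *zebedku*).
*osev* — final sound /v/ (a non-sibilant consonant) → -ot → *osevot*.
*apaz* — final sound /z/ (a sibilant) → -wa → *apazwa*.
Since the final sound of *zebu* is /u/ (a vowel), it takes -es, giving *zebues*.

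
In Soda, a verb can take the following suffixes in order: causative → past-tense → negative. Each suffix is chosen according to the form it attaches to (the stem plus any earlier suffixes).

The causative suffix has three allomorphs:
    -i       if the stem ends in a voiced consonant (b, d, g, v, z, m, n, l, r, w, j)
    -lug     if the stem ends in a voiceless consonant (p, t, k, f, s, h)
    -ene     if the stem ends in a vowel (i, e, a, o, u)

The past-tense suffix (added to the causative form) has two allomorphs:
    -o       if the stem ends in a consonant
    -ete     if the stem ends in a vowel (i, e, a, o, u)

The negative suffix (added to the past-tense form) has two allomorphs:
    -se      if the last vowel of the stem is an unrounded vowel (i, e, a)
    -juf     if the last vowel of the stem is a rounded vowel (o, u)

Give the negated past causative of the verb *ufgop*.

The final sound of *ufgop* is /p/, which is a voiceless consonant, so the causative suffix is -lug, giving *ufgoplug*.
The final sound of the causative form *ufgoplug* is /g/, which is a consonant, so the past-tense suffix is -o, giving *ufgoplugo*.
The last vowel of the past-tense form *ufgoplugo* is /o/, which is a rounded vowel, so the negative suffix is -juf, giving *ufgoplugojuf*.

ufgoplugojuf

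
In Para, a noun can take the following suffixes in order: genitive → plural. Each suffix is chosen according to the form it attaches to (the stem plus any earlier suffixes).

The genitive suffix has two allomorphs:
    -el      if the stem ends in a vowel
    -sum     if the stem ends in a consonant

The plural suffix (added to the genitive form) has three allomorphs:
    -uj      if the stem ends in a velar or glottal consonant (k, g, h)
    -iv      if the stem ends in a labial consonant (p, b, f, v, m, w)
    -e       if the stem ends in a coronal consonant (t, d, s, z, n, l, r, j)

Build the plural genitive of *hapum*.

hapumsumiv

*hapum* — final sound /m/ (a consonant) → -sum → *hapumsum*.
The final consonant of the genitive form *hapumsum* is /m/, which is labial, so the plural suffix is -iv, giving *hapumsumiv*.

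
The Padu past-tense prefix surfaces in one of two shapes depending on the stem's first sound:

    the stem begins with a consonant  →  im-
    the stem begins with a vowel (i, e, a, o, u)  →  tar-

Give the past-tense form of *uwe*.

*uwe*: first sound = /u/, a vowel → tar- → *taruwe*.

taruwe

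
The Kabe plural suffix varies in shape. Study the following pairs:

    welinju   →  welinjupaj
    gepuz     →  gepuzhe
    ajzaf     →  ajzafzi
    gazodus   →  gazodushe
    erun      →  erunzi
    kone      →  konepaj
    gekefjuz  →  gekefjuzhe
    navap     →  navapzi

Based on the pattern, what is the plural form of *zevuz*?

zevuzhe

Looking at the final sound of each stem: -he when the stem ends in a sibilant (*gepuz*, *gazodus*, *gekefjuz*); -zi when the stem ends in a non-sibilant consonant (*ajzaf*, *erun*, *navap*); -paj when the stem ends in a vowel (*welinju*, *kone*).
Since the final sound of *zevuz* is /z/ (a sibilant), it takes -he, giving *zevuzhe*.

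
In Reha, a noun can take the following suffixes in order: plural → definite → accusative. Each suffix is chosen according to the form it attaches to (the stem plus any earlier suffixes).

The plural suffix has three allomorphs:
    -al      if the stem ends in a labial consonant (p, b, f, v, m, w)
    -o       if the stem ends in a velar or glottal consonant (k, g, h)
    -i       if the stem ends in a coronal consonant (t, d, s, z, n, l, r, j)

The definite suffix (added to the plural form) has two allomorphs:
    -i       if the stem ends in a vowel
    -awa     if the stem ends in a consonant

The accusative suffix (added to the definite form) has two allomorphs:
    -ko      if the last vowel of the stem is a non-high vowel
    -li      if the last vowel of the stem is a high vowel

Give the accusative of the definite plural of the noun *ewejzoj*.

ewejzojiili

*ewejzoj*: final consonant = /j/, coronal → -i → *ewejzoji*.
The plural form *ewejzoji*: final sound = /i/, a vowel → -i → *ewejzojii*.
The definite form *ewejzojii*: last vowel = /i/, a high vowel → -li → *ewejzojiili*.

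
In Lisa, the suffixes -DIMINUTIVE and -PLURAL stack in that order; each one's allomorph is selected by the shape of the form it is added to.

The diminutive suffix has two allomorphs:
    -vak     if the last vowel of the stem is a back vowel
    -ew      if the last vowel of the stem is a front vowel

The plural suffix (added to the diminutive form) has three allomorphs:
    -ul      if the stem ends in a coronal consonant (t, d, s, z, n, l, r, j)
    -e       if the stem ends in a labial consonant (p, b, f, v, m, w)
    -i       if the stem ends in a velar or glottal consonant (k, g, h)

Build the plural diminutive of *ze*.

zeewe

The last vowel of *ze* is /e/, which is a front vowel, so the diminutive suffix is -ew, giving *zeew*.
The final consonant of the diminutive form *zeew* is /w/, which is labial, so the plural suffix is -e, giving *zeewe*.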